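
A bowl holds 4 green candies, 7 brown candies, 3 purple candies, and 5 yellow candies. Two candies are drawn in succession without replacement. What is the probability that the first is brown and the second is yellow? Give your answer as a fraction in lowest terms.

Multiply the probability of each draw given the previous ones:
P = 7/19 × 5/18 = 35/342.

35/342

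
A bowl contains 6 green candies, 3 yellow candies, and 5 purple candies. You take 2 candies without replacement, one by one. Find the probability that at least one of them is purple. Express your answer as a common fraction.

55/91

P(no purple) = 9/14 × 8/13 = 72/182 = 36/91.
P(at least one) = 1 − 36/91 = 55/91.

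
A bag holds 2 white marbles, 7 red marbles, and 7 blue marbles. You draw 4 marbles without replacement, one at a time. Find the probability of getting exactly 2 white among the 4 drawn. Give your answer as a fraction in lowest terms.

1/20

One ordering (white drawn first) has probability 2/16 × 1/15 × 14/14 × 13/13 = 364/43680 = 1/120.
There are C(4,2) = 6 such orderings, each equally likely, so P = 6 × 1/120 = 1/20.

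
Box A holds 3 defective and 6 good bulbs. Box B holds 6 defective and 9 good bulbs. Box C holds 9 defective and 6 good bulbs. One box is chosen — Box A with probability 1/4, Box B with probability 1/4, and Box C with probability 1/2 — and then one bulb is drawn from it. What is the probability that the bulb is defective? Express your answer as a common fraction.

29/60

From Box A: P(defective) = 3/9.
From Box B: P(defective) = 6/15.
From Box C: P(defective) = 9/15.
Total probability = (1/4)(3/9) + (1/4)(6/15) + (1/2)(9/15) = 29/60.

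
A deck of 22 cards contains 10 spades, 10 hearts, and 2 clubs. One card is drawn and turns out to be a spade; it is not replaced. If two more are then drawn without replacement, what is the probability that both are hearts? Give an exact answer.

3/14

After the first draw, 10 of the remaining 21 cards are hearts.
P = 10/21 × 9/20 = 90/420 = 3/14.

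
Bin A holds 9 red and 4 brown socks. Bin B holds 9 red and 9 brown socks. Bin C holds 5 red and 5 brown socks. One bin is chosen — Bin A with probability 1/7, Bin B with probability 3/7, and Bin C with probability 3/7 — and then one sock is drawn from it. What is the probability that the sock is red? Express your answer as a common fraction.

From Bin A: P(red) = 9/13.
From Bin B: P(red) = 9/18.
From Bin C: P(red) = 5/10.
Total probability = (1/7)(9/13) + (3/7)(9/18) + (3/7)(5/10) = 48/91.

48/91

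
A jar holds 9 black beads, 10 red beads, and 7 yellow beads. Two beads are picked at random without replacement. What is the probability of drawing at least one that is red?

P(no red) = 16/26 × 15/25 = 240/650 = 24/65.
P(at least one) = 1 − 24/65 = 41/65.

41/65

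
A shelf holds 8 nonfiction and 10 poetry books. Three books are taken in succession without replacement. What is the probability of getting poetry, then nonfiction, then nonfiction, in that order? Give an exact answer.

35/306

Chain rule:
P = 10/18 × 8/17 × 7/16 = 560/4896 = 35/306.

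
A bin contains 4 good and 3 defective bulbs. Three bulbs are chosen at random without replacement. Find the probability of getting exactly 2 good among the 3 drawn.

One ordering (good drawn first) has probability 4/7 × 3/6 × 3/5 = 36/210 = 6/35.
There are C(3,2) = 3 such orderings, each equally likely, so P = 3 × 6/35 = 18/35.

18/35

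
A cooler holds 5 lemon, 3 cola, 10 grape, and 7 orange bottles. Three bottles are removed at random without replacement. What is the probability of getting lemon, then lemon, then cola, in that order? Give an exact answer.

1/230

Multiply the probability of each draw given the previous ones:
P = 5/25 × 4/24 × 3/23 = 60/13800 = 1/230.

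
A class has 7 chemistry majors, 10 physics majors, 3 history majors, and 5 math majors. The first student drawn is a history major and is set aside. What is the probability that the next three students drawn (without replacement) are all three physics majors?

After the first draw, 10 of the remaining 24 students are physics majors.
P = 10/24 × 9/23 × 8/22 = 720/12144 = 15/253.

15/253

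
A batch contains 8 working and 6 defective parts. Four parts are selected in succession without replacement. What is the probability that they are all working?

P(every draw is working) = 8/14 × 7/13 × 6/12 × 5/11 = 1680/24024 = 10/143.

10/143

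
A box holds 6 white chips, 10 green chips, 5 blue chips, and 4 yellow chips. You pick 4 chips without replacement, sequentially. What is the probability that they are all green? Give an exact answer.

21/1265

P = 10/25 × 9/24 × 8/23 × 7/22 = 5040/303600 = 21/1265.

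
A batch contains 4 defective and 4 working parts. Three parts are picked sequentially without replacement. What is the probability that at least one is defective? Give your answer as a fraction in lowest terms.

P(no defective) = 4/8 × 3/7 × 2/6 = 24/336 = 1/14.
P(at least one) = 1 − 1/14 = 13/14.

13/14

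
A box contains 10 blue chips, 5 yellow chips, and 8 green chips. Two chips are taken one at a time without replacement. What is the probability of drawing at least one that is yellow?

100/253

P(no yellow) = 18/23 × 17/22 = 306/506 = 153/253.
P(at least one) = 1 − 153/253 = 100/253.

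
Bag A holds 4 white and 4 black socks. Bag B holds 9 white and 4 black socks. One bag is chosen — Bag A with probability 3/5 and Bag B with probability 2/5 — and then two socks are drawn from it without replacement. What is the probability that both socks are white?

57/182

From Bag A: P(both white) = (4/8)(3/7) = 3/14.
From Bag B: P(both white) = (9/13)(8/12) = 6/13.
Total probability = (3/5)(3/14) + (2/5)(6/13) = 57/182.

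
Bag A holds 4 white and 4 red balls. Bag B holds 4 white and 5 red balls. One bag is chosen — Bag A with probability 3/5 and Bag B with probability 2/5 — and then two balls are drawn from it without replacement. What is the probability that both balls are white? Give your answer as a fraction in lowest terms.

From Bag A: P(both white) = (4/8)(3/7) = 3/14.
From Bag B: P(both white) = (4/9)(3/8) = 1/6.
Total probability = (3/5)(3/14) + (2/5)(1/6) = 41/210.

41/210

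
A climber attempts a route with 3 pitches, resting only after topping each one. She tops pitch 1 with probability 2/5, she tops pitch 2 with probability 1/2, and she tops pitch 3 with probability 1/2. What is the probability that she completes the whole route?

1/10

The events are sequential, so multiply the conditional probabilities:
P = 2/5 × 1/2 × 1/2 = 2/20 = 1/10.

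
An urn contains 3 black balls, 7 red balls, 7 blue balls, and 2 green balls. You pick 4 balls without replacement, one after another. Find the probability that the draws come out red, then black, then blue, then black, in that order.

Multiply the probability of each draw given the previous ones:
P = 7/19 × 3/18 × 7/17 × 2/16 = 294/93024 = 49/15504.

49/15504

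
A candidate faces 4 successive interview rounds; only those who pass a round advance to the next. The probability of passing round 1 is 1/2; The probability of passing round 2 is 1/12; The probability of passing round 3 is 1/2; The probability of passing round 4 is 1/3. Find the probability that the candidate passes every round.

1/144

The events are sequential, so multiply the conditional probabilities:
P = 1/2 × 1/12 × 1/2 × 1/3 = 1/144.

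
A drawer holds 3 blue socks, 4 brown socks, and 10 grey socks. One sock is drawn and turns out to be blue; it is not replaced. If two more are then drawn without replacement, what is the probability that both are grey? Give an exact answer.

3/8

After the first draw, 10 of the remaining 16 socks are grey.
P = 10/16 × 9/15 = 90/240 = 3/8.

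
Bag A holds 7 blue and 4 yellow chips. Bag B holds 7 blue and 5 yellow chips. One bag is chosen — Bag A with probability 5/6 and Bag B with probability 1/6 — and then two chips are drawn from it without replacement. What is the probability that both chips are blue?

From Bag A: P(both blue) = (7/11)(6/10) = 21/55.
From Bag B: P(both blue) = (7/12)(6/11) = 7/22.
Total probability = (5/6)(21/55) + (1/6)(7/22) = 49/132.

49/132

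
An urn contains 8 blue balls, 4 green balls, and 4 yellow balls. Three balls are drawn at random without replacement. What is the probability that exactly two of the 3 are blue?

One ordering (blue drawn first) has probability 8/16 × 7/15 × 8/14 = 448/3360 = 2/15.
There are C(3,2) = 3 such orderings, each equally likely, so P = 3 × 2/15 = 2/5.

2/5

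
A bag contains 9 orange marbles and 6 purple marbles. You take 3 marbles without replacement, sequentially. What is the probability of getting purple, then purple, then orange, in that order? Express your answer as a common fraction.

Multiply the probability of each draw given the previous ones:
P = 6/15 × 5/14 × 9/13 = 270/2730 = 9/91.

9/91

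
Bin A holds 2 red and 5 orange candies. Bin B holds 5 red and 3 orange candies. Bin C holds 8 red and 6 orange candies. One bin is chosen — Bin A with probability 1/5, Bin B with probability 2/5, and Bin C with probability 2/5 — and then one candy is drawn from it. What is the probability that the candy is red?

From Bin A: P(red) = 2/7.
From Bin B: P(red) = 5/8.
From Bin C: P(red) = 8/14.
Total probability = (1/5)(2/7) + (2/5)(5/8) + (2/5)(8/14) = 15/28.

15/28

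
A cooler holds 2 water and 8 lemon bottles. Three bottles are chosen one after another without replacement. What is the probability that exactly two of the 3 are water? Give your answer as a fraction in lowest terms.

1/15

One ordering (water drawn first) has probability 2/10 × 1/9 × 8/8 = 16/720 = 1/45.
There are C(3,2) = 3 such orderings, each equally likely, so P = 3 × 1/45 = 1/15.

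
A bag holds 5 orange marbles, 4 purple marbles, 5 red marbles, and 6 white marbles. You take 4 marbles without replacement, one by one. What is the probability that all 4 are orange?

1/969

P(all orange) = 5/20 × 4/19 × 3/18 × 2/17 = 120/116280 = 1/969.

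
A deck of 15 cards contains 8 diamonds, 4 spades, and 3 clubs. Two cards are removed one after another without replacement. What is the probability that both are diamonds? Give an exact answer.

4/15

P = 8/15 × 7/14 = 56/210 = 4/15.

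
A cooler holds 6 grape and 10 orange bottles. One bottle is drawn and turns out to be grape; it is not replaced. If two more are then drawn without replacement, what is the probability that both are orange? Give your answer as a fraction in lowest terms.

With the first bottle removed, 10 orange remain out of 15.
P = 10/15 × 9/14 = 90/210 = 3/7.

3/7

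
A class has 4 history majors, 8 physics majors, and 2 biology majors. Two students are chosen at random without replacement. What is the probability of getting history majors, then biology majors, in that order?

Multiply the probability of each draw given the previous ones:
P = 4/14 × 2/13 = 8/182 = 4/91.

4/91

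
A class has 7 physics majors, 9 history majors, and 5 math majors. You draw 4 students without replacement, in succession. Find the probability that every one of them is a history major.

P(every draw is a history major) = 9/21 × 8/20 × 7/19 × 6/18 = 3024/143640 = 2/95.

2/95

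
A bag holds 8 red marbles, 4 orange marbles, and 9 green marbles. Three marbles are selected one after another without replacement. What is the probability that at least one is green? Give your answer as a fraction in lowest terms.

P(no green) = 12/21 × 11/20 × 10/19 = 1320/7980 = 22/133.
P(at least one) = 1 − 22/133 = 111/133.

111/133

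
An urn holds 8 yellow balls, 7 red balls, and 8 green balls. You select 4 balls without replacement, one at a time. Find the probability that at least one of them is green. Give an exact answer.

P(no green) = 15/23 × 14/22 × 13/21 × 12/20 = 32760/212520 = 39/253.
P(at least one) = 1 − 39/253 = 214/253.

214/253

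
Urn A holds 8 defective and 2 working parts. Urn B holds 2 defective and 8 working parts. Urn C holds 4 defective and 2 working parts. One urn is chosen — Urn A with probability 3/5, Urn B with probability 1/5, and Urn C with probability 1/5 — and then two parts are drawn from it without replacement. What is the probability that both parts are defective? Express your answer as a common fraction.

103/225

From Urn A: P(both defective) = (8/10)(7/9) = 28/45.
From Urn B: P(both defective) = (2/10)(1/9) = 1/45.
From Urn C: P(both defective) = (4/6)(3/5) = 2/5.
Total probability = (3/5)(28/45) + (1/5)(1/45) + (1/5)(2/5) = 103/225.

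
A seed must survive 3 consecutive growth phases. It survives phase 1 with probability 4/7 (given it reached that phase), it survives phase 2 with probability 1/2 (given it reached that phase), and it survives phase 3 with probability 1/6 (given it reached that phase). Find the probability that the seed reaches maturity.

1/21

The events are sequential, so multiply the conditional probabilities:
P = 4/7 × 1/2 × 1/6 = 4/84 = 1/21.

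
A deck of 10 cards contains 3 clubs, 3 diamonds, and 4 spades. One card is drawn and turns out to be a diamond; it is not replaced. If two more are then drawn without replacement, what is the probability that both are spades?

1/6

With the first card removed, 4 spades remain out of 9.
P = 4/9 × 3/8 = 12/72 = 1/6.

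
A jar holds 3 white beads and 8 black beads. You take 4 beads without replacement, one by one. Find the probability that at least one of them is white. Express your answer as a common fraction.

26/33

P(no white) = 8/11 × 7/10 × 6/9 × 5/8 = 1680/7920 = 7/33.
P(at least one) = 1 − 7/33 = 26/33.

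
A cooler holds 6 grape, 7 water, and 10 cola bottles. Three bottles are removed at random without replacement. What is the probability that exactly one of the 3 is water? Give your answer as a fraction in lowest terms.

120/253

One ordering (water drawn first) has probability 7/23 × 16/22 × 15/21 = 1680/10626 = 40/253.
There are C(3,1) = 3 such orderings, each equally likely, so P = 3 × 40/253 = 120/253.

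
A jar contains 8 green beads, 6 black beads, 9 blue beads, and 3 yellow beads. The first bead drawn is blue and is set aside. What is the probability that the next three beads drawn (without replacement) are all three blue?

14/575

With the first bead removed, 8 blue remain out of 25.
P = 8/25 × 7/24 × 6/23 = 336/13800 = 14/575.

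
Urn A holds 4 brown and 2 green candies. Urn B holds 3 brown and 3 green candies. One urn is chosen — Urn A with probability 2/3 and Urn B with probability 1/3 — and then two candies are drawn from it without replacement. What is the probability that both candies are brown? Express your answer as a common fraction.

From Urn A: P(both brown) = (4/6)(3/5) = 2/5.
From Urn B: P(both brown) = (3/6)(2/5) = 1/5.
Total probability = (2/3)(2/5) + (1/3)(1/5) = 1/3.

1/3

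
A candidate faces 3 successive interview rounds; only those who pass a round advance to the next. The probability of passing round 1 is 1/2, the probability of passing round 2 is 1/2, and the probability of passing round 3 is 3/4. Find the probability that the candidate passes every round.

Multiplying along the chain,
P = 1/2 × 1/2 × 3/4 = 3/16.

3/16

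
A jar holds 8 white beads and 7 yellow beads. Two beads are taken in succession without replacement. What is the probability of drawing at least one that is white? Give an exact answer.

4/5

P(no white) = 7/15 × 6/14 = 42/210 = 1/5.
P(at least one) = 1 − 1/5 = 4/5.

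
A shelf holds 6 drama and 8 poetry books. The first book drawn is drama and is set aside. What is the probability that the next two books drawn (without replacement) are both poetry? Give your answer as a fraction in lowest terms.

14/39

After the first draw, 8 of the remaining 13 books are poetry.
P = 8/13 × 7/12 = 56/156 = 14/39.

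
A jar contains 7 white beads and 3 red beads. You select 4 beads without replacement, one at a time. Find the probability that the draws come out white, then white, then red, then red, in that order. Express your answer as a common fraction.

1/20

Each draw changes the counts, so multiply the conditional probabilities along the sequence:
P = 7/10 × 6/9 × 3/8 × 2/7 = 252/5040 = 1/20.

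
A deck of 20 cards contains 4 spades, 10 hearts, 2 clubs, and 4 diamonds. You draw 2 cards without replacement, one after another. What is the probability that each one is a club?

1/190

P(all clubs) = 2/20 × 1/19 = 2/380 = 1/190.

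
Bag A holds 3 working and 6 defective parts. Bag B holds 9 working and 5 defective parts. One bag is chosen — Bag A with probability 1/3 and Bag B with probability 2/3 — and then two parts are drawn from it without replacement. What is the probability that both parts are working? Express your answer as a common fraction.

From Bag A: P(both working) = (3/9)(2/8) = 1/12.
From Bag B: P(both working) = (9/14)(8/13) = 36/91.
Total probability = (1/3)(1/12) + (2/3)(36/91) = 955/3276.

955/3276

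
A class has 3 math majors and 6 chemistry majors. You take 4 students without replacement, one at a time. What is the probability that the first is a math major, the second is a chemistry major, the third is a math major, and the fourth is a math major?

1/84

Chain rule:
P = 3/9 × 6/8 × 2/7 × 1/6 = 36/3024 = 1/84.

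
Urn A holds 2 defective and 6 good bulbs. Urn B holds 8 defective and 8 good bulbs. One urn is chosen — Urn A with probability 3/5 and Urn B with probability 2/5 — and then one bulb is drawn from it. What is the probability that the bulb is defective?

From Urn A: P(defective) = 2/8.
From Urn B: P(defective) = 8/16.
Total probability = (3/5)(2/8) + (2/5)(8/16) = 7/20.

7/20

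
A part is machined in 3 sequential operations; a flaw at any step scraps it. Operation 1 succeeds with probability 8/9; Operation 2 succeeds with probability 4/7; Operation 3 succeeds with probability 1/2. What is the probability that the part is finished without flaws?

16/63

Each stage is reached only if all earlier stages succeed, so
P = 8/9 × 4/7 × 1/2 = 32/126 = 16/63.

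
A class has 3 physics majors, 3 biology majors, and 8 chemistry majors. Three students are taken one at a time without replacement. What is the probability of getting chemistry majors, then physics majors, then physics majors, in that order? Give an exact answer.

Each draw changes the counts, so multiply the conditional probabilities along the sequence:
P = 8/14 × 3/13 × 2/12 = 48/2184 = 2/91.

2/91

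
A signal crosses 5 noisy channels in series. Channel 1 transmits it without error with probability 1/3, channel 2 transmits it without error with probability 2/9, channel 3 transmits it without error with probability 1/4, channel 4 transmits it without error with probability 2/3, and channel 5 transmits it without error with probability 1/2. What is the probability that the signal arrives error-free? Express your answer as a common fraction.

1/162

Each stage is reached only if all earlier stages succeed, so
P = 1/3 × 2/9 × 1/4 × 2/3 × 1/2 = 4/648 = 1/162.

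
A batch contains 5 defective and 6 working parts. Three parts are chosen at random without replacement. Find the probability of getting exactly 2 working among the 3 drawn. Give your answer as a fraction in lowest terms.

One ordering (working drawn first) has probability 6/11 × 5/10 × 5/9 = 150/990 = 5/33.
There are C(3,2) = 3 such orderings, each equally likely, so P = 3 × 5/33 = 5/11.

5/11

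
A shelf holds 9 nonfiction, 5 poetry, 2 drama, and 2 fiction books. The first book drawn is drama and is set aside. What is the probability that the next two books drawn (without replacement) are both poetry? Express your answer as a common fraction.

After the first draw, 5 of the remaining 17 books are poetry.
P = 5/17 × 4/16 = 20/272 = 5/68.

5/68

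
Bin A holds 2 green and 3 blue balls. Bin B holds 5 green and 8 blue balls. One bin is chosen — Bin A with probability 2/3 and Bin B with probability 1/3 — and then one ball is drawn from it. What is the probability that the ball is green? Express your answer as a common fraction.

From Bin A: P(green) = 2/5.
From Bin B: P(green) = 5/13.
Total probability = (2/3)(2/5) + (1/3)(5/13) = 77/195.

77/195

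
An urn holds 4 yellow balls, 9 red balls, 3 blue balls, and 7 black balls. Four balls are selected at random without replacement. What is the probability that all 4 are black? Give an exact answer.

P(every draw is black) = 7/23 × 6/22 × 5/21 × 4/20 = 840/212520 = 1/253.

1/253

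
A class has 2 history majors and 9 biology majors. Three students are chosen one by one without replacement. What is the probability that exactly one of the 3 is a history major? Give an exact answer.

24/55

One ordering (a history major drawn first) has probability 2/11 × 9/10 × 8/9 = 144/990 = 8/55.
There are C(3,1) = 3 such orderings, each equally likely, so P = 3 × 8/55 = 24/55.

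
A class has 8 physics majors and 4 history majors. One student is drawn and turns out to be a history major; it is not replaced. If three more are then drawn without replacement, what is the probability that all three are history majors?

After the first draw, 3 of the remaining 11 students are history majors.
P = 3/11 × 2/10 × 1/9 = 6/990 = 1/165.

1/165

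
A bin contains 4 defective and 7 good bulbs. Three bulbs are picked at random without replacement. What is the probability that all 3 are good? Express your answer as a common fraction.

7/33

P(all good) = 7/11 × 6/10 × 5/9 = 210/990 = 7/33.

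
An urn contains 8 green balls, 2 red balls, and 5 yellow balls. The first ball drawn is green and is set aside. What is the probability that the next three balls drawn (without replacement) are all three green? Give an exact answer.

5/52

After the first draw, 7 of the remaining 14 balls are green.
P = 7/14 × 6/13 × 5/12 = 210/2184 = 5/52.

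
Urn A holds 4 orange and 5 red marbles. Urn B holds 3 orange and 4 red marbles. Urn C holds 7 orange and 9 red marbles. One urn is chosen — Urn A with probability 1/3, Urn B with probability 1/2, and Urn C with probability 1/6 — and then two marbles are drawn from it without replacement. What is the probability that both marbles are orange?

From Urn A: P(both orange) = (4/9)(3/8) = 1/6.
From Urn B: P(both orange) = (3/7)(2/6) = 1/7.
From Urn C: P(both orange) = (7/16)(6/15) = 7/40.
Total probability = (1/3)(1/6) + (1/2)(1/7) + (1/6)(7/40) = 787/5040.

787/5040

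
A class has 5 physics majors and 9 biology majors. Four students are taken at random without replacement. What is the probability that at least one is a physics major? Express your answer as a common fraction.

P(no physics majors) = 9/14 × 8/13 × 7/12 × 6/11 = 3024/24024 = 18/143.
P(at least one) = 1 − 18/143 = 125/143.

125/143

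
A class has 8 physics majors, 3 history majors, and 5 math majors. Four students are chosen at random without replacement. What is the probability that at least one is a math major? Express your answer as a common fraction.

P(no math majors) = 11/16 × 10/15 × 9/14 × 8/13 = 7920/43680 = 33/182.
P(at least one) = 1 − 33/182 = 149/182.

149/182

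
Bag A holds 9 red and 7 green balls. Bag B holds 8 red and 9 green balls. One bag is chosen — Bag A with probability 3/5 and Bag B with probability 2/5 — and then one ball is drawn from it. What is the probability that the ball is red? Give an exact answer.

From Bag A: P(red) = 9/16.
From Bag B: P(red) = 8/17.
Total probability = (3/5)(9/16) + (2/5)(8/17) = 143/272.

143/272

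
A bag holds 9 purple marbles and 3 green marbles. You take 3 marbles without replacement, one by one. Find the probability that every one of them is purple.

21/55

P = 9/12 × 8/11 × 7/10 = 504/1320 = 21/55.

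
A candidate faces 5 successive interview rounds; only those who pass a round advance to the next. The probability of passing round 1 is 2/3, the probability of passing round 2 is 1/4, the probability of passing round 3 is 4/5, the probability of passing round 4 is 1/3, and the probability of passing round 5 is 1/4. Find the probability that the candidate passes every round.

Multiplying along the chain,
P = 2/3 × 1/4 × 4/5 × 1/3 × 1/4 = 8/720 = 1/90.

1/90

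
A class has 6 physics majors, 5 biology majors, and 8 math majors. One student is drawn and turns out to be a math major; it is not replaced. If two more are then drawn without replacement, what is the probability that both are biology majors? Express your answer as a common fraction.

10/153

After the first draw, 5 of the remaining 18 students are biology majors.
P = 5/18 × 4/17 = 20/306 = 10/153.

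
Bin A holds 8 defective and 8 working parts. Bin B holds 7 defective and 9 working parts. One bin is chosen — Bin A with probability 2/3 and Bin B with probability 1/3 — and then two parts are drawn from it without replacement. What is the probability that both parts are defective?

From Bin A: P(both defective) = (8/16)(7/15) = 7/30.
From Bin B: P(both defective) = (7/16)(6/15) = 7/40.
Total probability = (2/3)(7/30) + (1/3)(7/40) = 77/360.

77/360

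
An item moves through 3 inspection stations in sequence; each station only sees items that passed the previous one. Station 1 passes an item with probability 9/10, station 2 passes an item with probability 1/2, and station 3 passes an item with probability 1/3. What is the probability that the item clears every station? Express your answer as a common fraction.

Each stage is reached only if all earlier stages succeed, so
P = 9/10 × 1/2 × 1/3 = 9/60 = 3/20.

3/20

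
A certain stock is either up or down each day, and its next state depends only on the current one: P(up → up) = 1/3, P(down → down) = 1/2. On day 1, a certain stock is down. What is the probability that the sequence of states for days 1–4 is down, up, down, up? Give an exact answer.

Day 1 is given. For each transition, use the conditional probability from the current state:
P(up | down) = 1/2; P(down | up) = 2/3; P(up | down) = 1/2.
P = 1/2 × 2/3 × 1/2 = 2/12 = 1/6.

1/6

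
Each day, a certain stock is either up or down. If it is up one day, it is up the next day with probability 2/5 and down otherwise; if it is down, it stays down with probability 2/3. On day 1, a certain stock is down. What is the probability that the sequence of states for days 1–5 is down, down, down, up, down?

4/45

Day 1 is given. For each transition, use the conditional probability from the current state:
P(down | down) = 2/3; P(down | down) = 2/3; P(up | down) = 1/3; P(down | up) = 3/5.
P = 2/3 × 2/3 × 1/3 × 3/5 = 12/135 = 4/45.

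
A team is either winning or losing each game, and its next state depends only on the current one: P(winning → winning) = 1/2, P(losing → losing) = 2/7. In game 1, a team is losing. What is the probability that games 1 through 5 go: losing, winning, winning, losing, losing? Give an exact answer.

5/98

Game 1 is given. For each transition, use the conditional probability from the current state:
P(winning | losing) = 5/7; P(winning | winning) = 1/2; P(losing | winning) = 1/2; P(losing | losing) = 2/7.
P = 5/7 × 1/2 × 1/2 × 2/7 = 10/196 = 5/98.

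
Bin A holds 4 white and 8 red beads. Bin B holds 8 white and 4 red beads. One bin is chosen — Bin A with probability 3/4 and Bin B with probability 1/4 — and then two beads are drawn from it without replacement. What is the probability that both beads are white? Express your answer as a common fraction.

From Bin A: P(both white) = (4/12)(3/11) = 1/11.
From Bin B: P(both white) = (8/12)(7/11) = 14/33.
Total probability = (3/4)(1/11) + (1/4)(14/33) = 23/132.

23/132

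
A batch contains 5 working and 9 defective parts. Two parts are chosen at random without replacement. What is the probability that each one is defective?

36/91

P = 9/14 × 8/13 = 72/182 = 36/91.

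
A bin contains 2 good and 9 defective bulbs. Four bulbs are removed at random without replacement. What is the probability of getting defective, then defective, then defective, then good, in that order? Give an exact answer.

7/55

Multiply the probability of each draw given the previous ones:
P = 9/11 × 8/10 × 7/9 × 2/8 = 1008/7920 = 7/55.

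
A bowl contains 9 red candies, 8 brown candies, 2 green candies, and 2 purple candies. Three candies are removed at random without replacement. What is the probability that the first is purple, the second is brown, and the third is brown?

Multiply the probability of each draw given the previous ones:
P = 2/21 × 8/20 × 7/19 = 112/7980 = 4/285.

4/285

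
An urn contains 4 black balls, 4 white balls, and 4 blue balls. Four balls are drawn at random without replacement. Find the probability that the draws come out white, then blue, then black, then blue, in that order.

Multiply the probability of each draw given the previous ones:
P = 4/12 × 4/11 × 4/10 × 3/9 = 192/11880 = 8/495.

8/495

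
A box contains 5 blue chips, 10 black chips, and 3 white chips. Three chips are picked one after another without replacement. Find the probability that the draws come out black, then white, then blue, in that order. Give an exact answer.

Each draw changes the counts, so multiply the conditional probabilities along the sequence:
P = 10/18 × 3/17 × 5/16 = 150/4896 = 25/816.

25/816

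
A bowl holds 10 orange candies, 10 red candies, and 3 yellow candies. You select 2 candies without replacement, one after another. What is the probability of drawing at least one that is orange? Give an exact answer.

P(no orange) = 13/23 × 12/22 = 156/506 = 78/253.
P(at least one) = 1 − 78/253 = 175/253.

175/253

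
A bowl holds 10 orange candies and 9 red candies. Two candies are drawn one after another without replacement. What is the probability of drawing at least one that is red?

14/19

P(no red) = 10/19 × 9/18 = 90/342 = 5/19.
P(at least one) = 1 − 5/19 = 14/19.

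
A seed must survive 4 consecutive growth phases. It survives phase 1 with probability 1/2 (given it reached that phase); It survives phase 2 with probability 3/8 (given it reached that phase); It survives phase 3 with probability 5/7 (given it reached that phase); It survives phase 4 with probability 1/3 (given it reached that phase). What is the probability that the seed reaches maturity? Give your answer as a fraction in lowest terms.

5/112

Multiplying along the chain,
P = 1/2 × 3/8 × 5/7 × 1/3 = 15/336 = 5/112.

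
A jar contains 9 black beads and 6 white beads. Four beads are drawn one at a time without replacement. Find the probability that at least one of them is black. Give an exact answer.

P(no black) = 6/15 × 5/14 × 4/13 × 3/12 = 360/32760 = 1/91.
P(at least one) = 1 − 1/91 = 90/91.

90/91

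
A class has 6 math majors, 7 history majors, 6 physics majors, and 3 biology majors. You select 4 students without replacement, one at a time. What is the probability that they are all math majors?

3/1463

P(every draw is a math major) = 6/22 × 5/21 × 4/20 × 3/19 = 360/175560 = 3/1463.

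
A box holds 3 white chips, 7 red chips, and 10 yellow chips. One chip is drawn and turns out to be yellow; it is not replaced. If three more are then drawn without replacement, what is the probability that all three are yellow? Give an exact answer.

28/323

With the first chip removed, 9 yellow remain out of 19.
P = 9/19 × 8/18 × 7/17 = 504/5814 = 28/323.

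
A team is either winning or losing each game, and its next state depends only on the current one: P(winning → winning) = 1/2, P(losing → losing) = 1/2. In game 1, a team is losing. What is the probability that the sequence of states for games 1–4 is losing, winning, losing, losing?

Game 1 is given. For each transition, use the conditional probability from the current state:
P(winning | losing) = 1/2; P(losing | winning) = 1/2; P(losing | losing) = 1/2.
P = 1/2 × 1/2 × 1/2 = 1/8.

1/8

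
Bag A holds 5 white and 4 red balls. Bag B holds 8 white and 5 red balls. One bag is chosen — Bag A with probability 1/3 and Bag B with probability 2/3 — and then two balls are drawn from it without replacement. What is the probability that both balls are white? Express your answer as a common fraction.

233/702

From Bag A: P(both white) = (5/9)(4/8) = 5/18.
From Bag B: P(both white) = (8/13)(7/12) = 14/39.
Total probability = (1/3)(5/18) + (2/3)(14/39) = 233/702.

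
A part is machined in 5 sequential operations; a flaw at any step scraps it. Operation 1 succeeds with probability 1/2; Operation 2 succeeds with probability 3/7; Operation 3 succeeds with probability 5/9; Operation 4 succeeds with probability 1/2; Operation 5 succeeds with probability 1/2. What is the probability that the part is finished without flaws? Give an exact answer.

The events are sequential, so multiply the conditional probabilities:
P = 1/2 × 3/7 × 5/9 × 1/2 × 1/2 = 15/504 = 5/168.

5/168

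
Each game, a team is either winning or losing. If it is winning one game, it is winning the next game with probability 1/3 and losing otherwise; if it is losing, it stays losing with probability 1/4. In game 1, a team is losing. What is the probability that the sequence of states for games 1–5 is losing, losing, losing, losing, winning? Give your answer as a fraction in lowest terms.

3/256

Game 1 is given. For each transition, use the conditional probability from the current state:
P(losing | losing) = 1/4; P(losing | losing) = 1/4; P(losing | losing) = 1/4; P(winning | losing) = 3/4.
P = 1/4 × 1/4 × 1/4 × 3/4 = 3/256.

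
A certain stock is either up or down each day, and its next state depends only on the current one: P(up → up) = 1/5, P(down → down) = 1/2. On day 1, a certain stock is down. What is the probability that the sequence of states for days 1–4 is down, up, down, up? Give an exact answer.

1/5

Day 1 is given. For each transition, use the conditional probability from the current state:
P(up | down) = 1/2; P(down | up) = 4/5; P(up | down) = 1/2.
P = 1/2 × 4/5 × 1/2 = 4/20 = 1/5.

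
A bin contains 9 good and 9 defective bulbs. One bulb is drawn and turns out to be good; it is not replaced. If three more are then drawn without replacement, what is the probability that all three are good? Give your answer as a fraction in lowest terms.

7/85

After the first draw, 8 of the remaining 17 bulbs are good.
P = 8/17 × 7/16 × 6/15 = 336/4080 = 7/85.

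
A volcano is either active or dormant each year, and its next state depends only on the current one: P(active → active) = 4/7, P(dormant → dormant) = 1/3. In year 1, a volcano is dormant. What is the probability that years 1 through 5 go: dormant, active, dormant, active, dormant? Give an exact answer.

4/49

Year 1 is given. For each transition, use the conditional probability from the current state:
P(active | dormant) = 2/3; P(dormant | active) = 3/7; P(active | dormant) = 2/3; P(dormant | active) = 3/7.
P = 2/3 × 3/7 × 2/3 × 3/7 = 36/441 = 4/49.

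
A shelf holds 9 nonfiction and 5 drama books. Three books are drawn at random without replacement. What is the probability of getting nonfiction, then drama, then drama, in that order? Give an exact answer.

15/182

Chain rule:
P = 9/14 × 5/13 × 4/12 = 180/2184 = 15/182.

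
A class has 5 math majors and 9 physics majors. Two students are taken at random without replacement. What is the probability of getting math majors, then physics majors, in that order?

Each draw changes the counts, so multiply the conditional probabilities along the sequence:
P = 5/14 × 9/13 = 45/182.

45/182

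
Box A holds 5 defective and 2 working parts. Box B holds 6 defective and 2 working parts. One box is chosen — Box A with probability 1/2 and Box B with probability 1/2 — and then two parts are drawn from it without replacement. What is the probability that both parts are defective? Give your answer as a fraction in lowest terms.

From Box A: P(both defective) = (5/7)(4/6) = 10/21.
From Box B: P(both defective) = (6/8)(5/7) = 15/28.
Total probability = (1/2)(10/21) + (1/2)(15/28) = 85/168.

85/168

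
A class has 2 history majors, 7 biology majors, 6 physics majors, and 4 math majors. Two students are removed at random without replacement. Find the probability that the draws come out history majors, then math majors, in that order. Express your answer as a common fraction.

Multiply the probability of each draw given the previous ones:
P = 2/19 × 4/18 = 8/342 = 4/171.

4/171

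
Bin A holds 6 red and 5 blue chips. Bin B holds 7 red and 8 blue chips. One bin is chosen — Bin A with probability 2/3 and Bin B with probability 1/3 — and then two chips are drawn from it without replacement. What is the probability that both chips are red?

From Bin A: P(both red) = (6/11)(5/10) = 3/11.
From Bin B: P(both red) = (7/15)(6/14) = 1/5.
Total probability = (2/3)(3/11) + (1/3)(1/5) = 41/165.

41/165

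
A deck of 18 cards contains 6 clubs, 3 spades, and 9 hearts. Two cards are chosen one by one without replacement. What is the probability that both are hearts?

P = 9/18 × 8/17 = 72/306 = 4/17.

4/17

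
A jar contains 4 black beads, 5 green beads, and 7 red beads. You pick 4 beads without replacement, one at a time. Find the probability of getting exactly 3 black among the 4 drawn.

12/455

One ordering (black drawn first) has probability 4/16 × 3/15 × 2/14 × 12/13 = 288/43680 = 3/455.
There are C(4,3) = 4 such orderings, each equally likely, so P = 4 × 3/455 = 12/455.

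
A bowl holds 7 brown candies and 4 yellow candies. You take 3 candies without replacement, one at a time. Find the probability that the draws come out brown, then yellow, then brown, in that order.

28/165

Multiply the probability of each draw given the previous ones:
P = 7/11 × 4/10 × 6/9 = 168/990 = 28/165.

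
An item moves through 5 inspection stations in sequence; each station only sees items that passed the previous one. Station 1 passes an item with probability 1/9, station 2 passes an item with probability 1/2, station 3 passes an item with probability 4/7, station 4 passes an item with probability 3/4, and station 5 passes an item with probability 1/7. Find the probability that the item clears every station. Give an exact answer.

Each stage is reached only if all earlier stages succeed, so
P = 1/9 × 1/2 × 4/7 × 3/4 × 1/7 = 12/3528 = 1/294.

1/294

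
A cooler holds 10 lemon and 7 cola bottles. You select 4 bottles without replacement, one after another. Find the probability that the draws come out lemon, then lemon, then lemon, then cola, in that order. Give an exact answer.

3/34

Multiply the probability of each draw given the previous ones:
P = 10/17 × 9/16 × 8/15 × 7/14 = 5040/57120 = 3/34.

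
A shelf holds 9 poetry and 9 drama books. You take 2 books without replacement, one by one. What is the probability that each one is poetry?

4/17

P(all poetry) = 9/18 × 8/17 = 72/306 = 4/17.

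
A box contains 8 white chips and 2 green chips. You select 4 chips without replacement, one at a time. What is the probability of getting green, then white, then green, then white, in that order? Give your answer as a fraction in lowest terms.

Each draw changes the counts, so multiply the conditional probabilities along the sequence:
P = 2/10 × 8/9 × 1/8 × 7/7 = 112/5040 = 1/45.

1/45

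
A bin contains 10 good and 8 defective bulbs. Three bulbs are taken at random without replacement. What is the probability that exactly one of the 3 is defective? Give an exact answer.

One ordering (defective drawn first) has probability 8/18 × 10/17 × 9/16 = 720/4896 = 5/34.
There are C(3,1) = 3 such orderings, each equally likely, so P = 3 × 5/34 = 15/34.

15/34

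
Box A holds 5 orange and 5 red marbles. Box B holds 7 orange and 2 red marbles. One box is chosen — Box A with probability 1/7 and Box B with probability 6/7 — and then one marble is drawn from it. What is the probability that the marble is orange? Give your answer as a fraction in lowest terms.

From Box A: P(orange) = 5/10.
From Box B: P(orange) = 7/9.
Total probability = (1/7)(5/10) + (6/7)(7/9) = 31/42.

31/42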